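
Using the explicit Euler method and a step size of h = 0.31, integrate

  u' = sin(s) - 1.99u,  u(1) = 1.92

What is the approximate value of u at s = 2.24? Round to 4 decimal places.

0.5088

Euler: u_{n+1} = u_n + h·f(s_n, u_n).
s=1.000000, u=1.920000: f=-2.979329 → u ← 1.920000 + 0.31·(-2.979329) = 0.996408
s=1.310000, u=0.996408: f=-1.016667 → u ← 0.996408 + 0.31·(-1.016667) = 0.681241
s=1.620000, u=0.681241: f=-0.356880 → u ← 0.681241 + 0.31·(-0.356880) = 0.570608
s=1.930000, u=0.570608: f=-0.199334 → u ← 0.570608 + 0.31·(-0.199334) = 0.508815
u(2.24) ≈ 0.5088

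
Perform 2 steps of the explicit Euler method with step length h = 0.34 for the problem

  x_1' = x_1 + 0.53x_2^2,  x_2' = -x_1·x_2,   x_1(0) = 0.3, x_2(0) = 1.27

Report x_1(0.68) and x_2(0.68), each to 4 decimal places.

Euler on (x_1,x_2): x_1_{n+1} = x_1_n + h·x_1', x_2_{n+1} = x_2_n + h·x_2'.
0.000000: (0.300000, 1.270000); f=(1.154837, -0.381000) → (0.692645, 1.140460)
0.340000: (0.692645, 1.140460); f=(1.381989, -0.789933) → (1.162521, 0.871883)
(x_1(0.68), x_2(0.68)) ≈ (1.1625, 0.8719)

1.1625, 0.8719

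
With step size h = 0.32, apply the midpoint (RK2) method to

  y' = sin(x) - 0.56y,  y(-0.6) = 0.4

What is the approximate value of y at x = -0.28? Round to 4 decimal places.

Midpoint: k1 = f(x_n, y_n); k2 = f(x_n + h/2, y_n + (h/2)·k1); y_{n+1} = y_n + h·k2.
x=-0.600000, y=0.400000:
  k1 = f(-0.600000, 0.400000) = -0.788642
  k2 = f(-0.440000, 0.273817) = -0.579277
  y ← 0.400000 + 0.32·(-0.579277) = 0.214631
y(-0.28) ≈ 0.2146

0.2146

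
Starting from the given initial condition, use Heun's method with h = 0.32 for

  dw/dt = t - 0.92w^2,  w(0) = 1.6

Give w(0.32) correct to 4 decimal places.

Heun: k1 = f(t_n, w_n); k2 = f(t_n + h, w_n + h·k1); w_{n+1} = w_n + (h/2)·(k1 + k2).
t=0.000000, w=1.600000:
  k1 = f(0.000000, 1.600000) = -2.355200
  k2 = f(0.320000, 0.846336) = -0.338982
  w ← 1.600000 + (0.32/2)·(-2.355200 + (-0.338982)) = 1.168931
w(0.32) ≈ 1.1689

1.1689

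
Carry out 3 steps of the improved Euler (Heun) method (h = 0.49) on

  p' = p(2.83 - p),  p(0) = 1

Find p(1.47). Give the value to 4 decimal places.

Heun: k1 = f(t_n, p_n); k2 = f(t_n + h, p_n + h·k1); p_{n+1} = p_n + (h/2)·(k1 + k2).
t=0.000000, p=1.000000:
  k1 = f(0.000000, 1.000000) = 1.830000
  k2 = f(0.490000, 1.896700) = 1.770190
  p ← 1.000000 + (0.49/2)·(1.830000 + 1.770190) = 1.882047
t=0.490000, p=1.882047:
  k1 = f(0.490000, 1.882047) = 1.784092
  k2 = f(0.980000, 2.756252) = 0.203268
  p ← 1.882047 + (0.49/2)·(1.784092 + 0.203268) = 2.368950
t=0.980000, p=2.368950:
  k1 = f(0.980000, 2.368950) = 1.092204
  k2 = f(1.470000, 2.904130) = -0.215284
  p ← 2.368950 + (0.49/2)·(1.092204 + (-0.215284)) = 2.583796
p(1.47) ≈ 2.5838

2.5838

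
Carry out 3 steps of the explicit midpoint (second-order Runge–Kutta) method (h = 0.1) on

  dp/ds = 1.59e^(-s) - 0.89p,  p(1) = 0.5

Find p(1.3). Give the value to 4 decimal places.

0.5147

Midpoint: k1 = f(s_n, p_n); k2 = f(s_n + h/2, p_n + (h/2)·k1); p_{n+1} = p_n + h·k2.
s=1.000000, p=0.500000:
  k1 = f(1.000000, 0.500000) = 0.139928
  k2 = f(1.050000, 0.506996) = 0.105174
  p ← 0.500000 + 0.1·0.105174 = 0.510517
s=1.100000, p=0.510517:
  k1 = f(1.100000, 0.510517) = 0.074905
  k2 = f(1.150000, 0.514263) = 0.045759
  p ← 0.510517 + 0.1·0.045759 = 0.515093
s=1.200000, p=0.515093:
  k1 = f(1.200000, 0.515093) = 0.020466
  k2 = f(1.250000, 0.516117) = -0.003801
  p ← 0.515093 + 0.1·(-0.003801) = 0.514713
p(1.3) ≈ 0.5147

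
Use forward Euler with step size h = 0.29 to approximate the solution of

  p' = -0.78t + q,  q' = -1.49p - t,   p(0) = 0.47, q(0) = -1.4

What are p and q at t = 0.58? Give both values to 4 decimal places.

Euler on (p,q): p_{n+1} = p_n + h·p', q_{n+1} = q_n + h·q'.
0.000000: (0.470000, -1.400000); f=(-1.400000, -0.700300) → (0.064000, -1.603087)
0.290000: (0.064000, -1.603087); f=(-1.829287, -0.385360) → (-0.466493, -1.714841)
(p(0.58), q(0.58)) ≈ (-0.4665, -1.7148)

-0.4665, -1.7148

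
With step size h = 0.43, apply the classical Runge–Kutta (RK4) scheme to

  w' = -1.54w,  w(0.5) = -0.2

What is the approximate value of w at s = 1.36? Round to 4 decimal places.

-0.0534

RK4: k1 = f(s_n, w_n); k2 = f(s_n + h/2, w_n + (h/2)·k1); k3 = f(s_n + h/2, w_n + (h/2)·k2); k4 = f(s_n + h, w_n + h·k3); w_{n+1} = w_n + (h/6)·(k1 + 2k2 + 2k3 + k4).
s=0.500000, w=-0.200000:
  k1 = f(0.500000, -0.200000) = 0.308000
  k2 = f(0.715000, -0.133780) = 0.206021
  k3 = f(0.715000, -0.155705) = 0.239786
  k4 = f(0.930000, -0.096892) = 0.149213
  w ← -0.200000 + (0.43/6)·(k1 + 2k2 + 2k3 + k4) = -0.103334
s=0.930000, w=-0.103334:
  k1 = f(0.930000, -0.103334) = 0.159134
  k2 = f(1.145000, -0.069120) = 0.106445
  k3 = f(1.145000, -0.080448) = 0.123890
  k4 = f(1.360000, -0.050061) = 0.077094
  w ← -0.103334 + (0.43/6)·(k1 + 2k2 + 2k3 + k4) = -0.053390
w(1.36) ≈ -0.0534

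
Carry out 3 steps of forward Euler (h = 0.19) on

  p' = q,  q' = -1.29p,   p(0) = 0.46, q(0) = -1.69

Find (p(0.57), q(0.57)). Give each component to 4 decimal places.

-0.5526, -1.7869

Euler on (p,q): p_{n+1} = p_n + h·p', q_{n+1} = q_n + h·q'.
0.000000: (0.460000, -1.690000); f=(-1.690000, -0.593400) → (0.138900, -1.802746)
0.190000: (0.138900, -1.802746); f=(-1.802746, -0.179181) → (-0.203622, -1.836790)
0.380000: (-0.203622, -1.836790); f=(-1.836790, 0.262672) → (-0.552612, -1.786883)
(p(0.57), q(0.57)) ≈ (-0.5526, -1.7869)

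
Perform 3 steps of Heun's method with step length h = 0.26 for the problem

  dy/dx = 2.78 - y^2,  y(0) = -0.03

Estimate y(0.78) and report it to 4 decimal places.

Heun: k1 = f(x_n, y_n); k2 = f(x_n + h, y_n + h·k1); y_{n+1} = y_n + (h/2)·(k1 + k2).
x=0.000000, y=-0.030000:
  k1 = f(0.000000, -0.030000) = 2.779100
  k2 = f(0.260000, 0.692566) = 2.300352
  y ← -0.030000 + (0.26/2)·(2.779100 + 2.300352) = 0.630329
x=0.260000, y=0.630329:
  k1 = f(0.260000, 0.630329) = 2.382686
  k2 = f(0.520000, 1.249827) = 1.217932
  y ← 0.630329 + (0.26/2)·(2.382686 + 1.217932) = 1.098409
x=0.520000, y=1.098409:
  k1 = f(0.520000, 1.098409) = 1.573497
  k2 = f(0.780000, 1.507518) = 0.507388
  y ← 1.098409 + (0.26/2)·(1.573497 + 0.507388) = 1.368924
y(0.78) ≈ 1.3689

1.3689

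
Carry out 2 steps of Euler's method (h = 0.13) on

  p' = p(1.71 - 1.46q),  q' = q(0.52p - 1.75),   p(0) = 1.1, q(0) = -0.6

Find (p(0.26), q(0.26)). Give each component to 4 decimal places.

Euler on (p,q): p_{n+1} = p_n + h·p', q_{n+1} = q_n + h·q'.
0.000000: (1.100000, -0.600000); f=(2.844600, 0.706800) → (1.469798, -0.508116)
0.130000: (1.469798, -0.508116); f=(3.603723, 0.500853) → (1.938282, -0.443005)
(p(0.26), q(0.26)) ≈ (1.9383, -0.4430)

1.9383, -0.4430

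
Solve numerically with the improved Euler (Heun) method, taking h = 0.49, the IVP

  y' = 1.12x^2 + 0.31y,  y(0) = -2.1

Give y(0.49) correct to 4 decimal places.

Heun: k1 = f(x_n, y_n); k2 = f(x_n + h, y_n + h·k1); y_{n+1} = y_n + (h/2)·(k1 + k2).
x=0.000000, y=-2.100000:
  k1 = f(0.000000, -2.100000) = -0.651000
  k2 = f(0.490000, -2.418990) = -0.480975
  y ← -2.100000 + (0.49/2)·(-0.651000 + (-0.480975)) = -2.377334
y(0.49) ≈ -2.3773

-2.3773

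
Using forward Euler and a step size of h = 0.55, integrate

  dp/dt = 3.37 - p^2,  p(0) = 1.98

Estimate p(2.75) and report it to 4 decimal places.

1.6691

Euler: p_{n+1} = p_n + h·f(t_n, p_n).
t=0.000000, p=1.980000: f=-0.550400 → p ← 1.980000 + 0.55·(-0.550400) = 1.677280
t=0.550000, p=1.677280: f=0.556732 → p ← 1.677280 + 0.55·0.556732 = 1.983482
t=1.100000, p=1.983482: f=-0.564203 → p ← 1.983482 + 0.55·(-0.564203) = 1.673171
t=1.650000, p=1.673171: f=0.570499 → p ← 1.673171 + 0.55·0.570499 = 1.986945
t=2.200000, p=1.986945: f=-0.577952 → p ← 1.986945 + 0.55·(-0.577952) = 1.669072
p(2.75) ≈ 1.6691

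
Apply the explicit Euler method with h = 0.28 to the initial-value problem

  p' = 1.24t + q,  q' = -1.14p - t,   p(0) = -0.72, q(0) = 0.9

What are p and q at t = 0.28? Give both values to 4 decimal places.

-0.4680, 1.1298

Euler on (p,q): p_{n+1} = p_n + h·p', q_{n+1} = q_n + h·q'.
0.000000: (-0.720000, 0.900000); f=(0.900000, 0.820800) → (-0.468000, 1.129824)
(p(0.28), q(0.28)) ≈ (-0.4680, 1.1298)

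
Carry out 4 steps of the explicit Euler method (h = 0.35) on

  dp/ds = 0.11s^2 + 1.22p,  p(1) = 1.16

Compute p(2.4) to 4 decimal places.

5.3854

Euler: p_{n+1} = p_n + h·f(s_n, p_n).
s=1.000000, p=1.160000: f=1.525200 → p ← 1.160000 + 0.35·1.525200 = 1.693820
s=1.350000, p=1.693820: f=2.266935 → p ← 1.693820 + 0.35·2.266935 = 2.487247
s=1.700000, p=2.487247: f=3.352342 → p ← 2.487247 + 0.35·3.352342 = 3.660567
s=2.050000, p=3.660567: f=4.928167 → p ← 3.660567 + 0.35·4.928167 = 5.385425
p(2.4) ≈ 5.3854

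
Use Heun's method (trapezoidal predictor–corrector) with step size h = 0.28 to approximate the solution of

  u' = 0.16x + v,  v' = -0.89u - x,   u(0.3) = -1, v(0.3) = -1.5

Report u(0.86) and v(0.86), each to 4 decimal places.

-1.6901, -1.1388

Heun on (u,v): k1 = f(x_n, state_n); k2 = f(x_n + h, state_n + h·k1); state_{n+1} = state_n + (h/2)·(k1 + k2).
0.300000: (-1.000000, -1.500000)
  k1 = (-1.452000, 0.590000)
  predictor → (-1.406560, -1.334800)
  k2 = (-1.242000, 0.671838)
  → (-1.377160, -1.323343)
0.580000: (-1.377160, -1.323343)
  k1 = (-1.230543, 0.645672)
  predictor → (-1.721712, -1.142554)
  k2 = (-1.004954, 0.672324)
  → (-1.690130, -1.138823)
(u(0.86), v(0.86)) ≈ (-1.6901, -1.1388)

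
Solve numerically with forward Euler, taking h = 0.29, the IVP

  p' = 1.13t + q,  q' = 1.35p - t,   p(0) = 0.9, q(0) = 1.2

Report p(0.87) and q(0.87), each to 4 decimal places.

2.5508, 2.4907

Euler on (p,q): p_{n+1} = p_n + h·p', q_{n+1} = q_n + h·q'.
0.000000: (0.900000, 1.200000); f=(1.200000, 1.215000) → (1.248000, 1.552350)
0.290000: (1.248000, 1.552350); f=(1.880050, 1.394800) → (1.793214, 1.956842)
0.580000: (1.793214, 1.956842); f=(2.612242, 1.840840) → (2.550765, 2.490685)
(p(0.87), q(0.87)) ≈ (2.5508, 2.4907)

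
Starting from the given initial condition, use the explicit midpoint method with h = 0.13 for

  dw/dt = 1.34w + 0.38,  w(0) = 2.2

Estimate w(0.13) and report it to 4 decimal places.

Midpoint: k1 = f(t_n, w_n); k2 = f(t_n + h/2, w_n + (h/2)·k1); w_{n+1} = w_n + h·k2.
t=0.000000, w=2.200000:
  k1 = f(0.000000, 2.200000) = 3.328000
  k2 = f(0.065000, 2.416320) = 3.617869
  w ← 2.200000 + 0.13·3.617869 = 2.670323
w(0.13) ≈ 2.6703

2.6703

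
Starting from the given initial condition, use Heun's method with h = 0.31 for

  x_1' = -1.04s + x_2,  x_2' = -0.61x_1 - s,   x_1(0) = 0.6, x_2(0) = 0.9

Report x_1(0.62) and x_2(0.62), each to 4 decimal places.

Heun on (x_1,x_2): k1 = f(s_n, state_n); k2 = f(s_n + h, state_n + h·k1); state_{n+1} = state_n + (h/2)·(k1 + k2).
0.000000: (0.600000, 0.900000)
  k1 = (0.900000, -0.366000)
  predictor → (0.879000, 0.786540)
  k2 = (0.464140, -0.846190)
  → (0.811442, 0.712111)
0.310000: (0.811442, 0.712111)
  k1 = (0.389711, -0.804979)
  predictor → (0.932252, 0.462567)
  k2 = (-0.182233, -1.188674)
  → (0.843601, 0.403094)
(x_1(0.62), x_2(0.62)) ≈ (0.8436, 0.4031)

0.8436, 0.4031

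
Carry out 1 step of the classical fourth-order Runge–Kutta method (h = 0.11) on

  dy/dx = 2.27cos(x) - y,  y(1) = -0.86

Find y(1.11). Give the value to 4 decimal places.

-0.6541

RK4: k1 = f(x_n, y_n); k2 = f(x_n + h/2, y_n + (h/2)·k1); k3 = f(x_n + h/2, y_n + (h/2)·k2); k4 = f(x_n + h, y_n + h·k3); y_{n+1} = y_n + (h/6)·(k1 + 2k2 + 2k3 + k4).
x=1.000000, y=-0.860000:
  k1 = f(1.000000, -0.860000) = 2.086486
  k2 = f(1.055000, -0.745243) = 1.864870
  k3 = f(1.055000, -0.757432) = 1.877059
  k4 = f(1.110000, -0.653524) = 1.662905
  y ← -0.860000 + (0.11/6)·(k1 + 2k2 + 2k3 + k4) = -0.654057
y(1.11) ≈ -0.6541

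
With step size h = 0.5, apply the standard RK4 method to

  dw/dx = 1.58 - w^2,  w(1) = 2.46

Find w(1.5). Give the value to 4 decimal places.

RK4: k1 = f(x_n, w_n); k2 = f(x_n + h/2, w_n + (h/2)·k1); k3 = f(x_n + h/2, w_n + (h/2)·k2); k4 = f(x_n + h, w_n + h·k3); w_{n+1} = w_n + (h/6)·(k1 + 2k2 + 2k3 + k4).
x=1.000000, w=2.460000:
  k1 = f(1.000000, 2.460000) = -4.471600
  k2 = f(1.250000, 1.342100) = -0.221232
  k3 = f(1.250000, 2.404692) = -4.202543
  k4 = f(1.500000, 0.358728) = 1.451314
  w ← 2.460000 + (0.5/6)·(k1 + 2k2 + 2k3 + k4) = 1.471014
w(1.5) ≈ 1.4710

1.4710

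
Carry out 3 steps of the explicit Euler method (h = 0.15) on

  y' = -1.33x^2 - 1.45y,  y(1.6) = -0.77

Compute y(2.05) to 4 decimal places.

Euler: y_{n+1} = y_n + h·f(x_n, y_n).
x=1.600000, y=-0.770000: f=-2.288300 → y ← -0.770000 + 0.15·(-2.288300) = -1.113245
x=1.750000, y=-1.113245: f=-2.458920 → y ← -1.113245 + 0.15·(-2.458920) = -1.482083
x=1.900000, y=-1.482083: f=-2.652280 → y ← -1.482083 + 0.15·(-2.652280) = -1.879925
y(2.05) ≈ -1.8799

-1.8799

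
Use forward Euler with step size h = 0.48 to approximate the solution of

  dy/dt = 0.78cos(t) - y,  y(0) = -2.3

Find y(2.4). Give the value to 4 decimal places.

-0.0580

Euler: y_{n+1} = y_n + h·f(t_n, y_n).
t=0.000000, y=-2.300000: f=3.080000 → y ← -2.300000 + 0.48·3.080000 = -0.821600
t=0.480000, y=-0.821600: f=1.513456 → y ← -0.821600 + 0.48·1.513456 = -0.095141
t=0.960000, y=-0.095141: f=0.542487 → y ← -0.095141 + 0.48·0.542487 = 0.165253
t=1.440000, y=0.165253: f=-0.063522 → y ← 0.165253 + 0.48·(-0.063522) = 0.134762
t=1.920000, y=0.134762: f=-0.401639 → y ← 0.134762 + 0.48·(-0.401639) = -0.058025
y(2.4) ≈ -0.0580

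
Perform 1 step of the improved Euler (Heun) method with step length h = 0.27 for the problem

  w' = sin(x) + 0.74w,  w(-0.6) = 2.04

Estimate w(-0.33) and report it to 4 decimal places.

Heun: k1 = f(x_n, w_n); k2 = f(x_n + h, w_n + h·k1); w_{n+1} = w_n + (h/2)·(k1 + k2).
x=-0.600000, w=2.040000:
  k1 = f(-0.600000, 2.040000) = 0.944958
  k2 = f(-0.330000, 2.295139) = 1.374359
  w ← 2.040000 + (0.27/2)·(0.944958 + 1.374359) = 2.353108
w(-0.33) ≈ 2.3531

2.3531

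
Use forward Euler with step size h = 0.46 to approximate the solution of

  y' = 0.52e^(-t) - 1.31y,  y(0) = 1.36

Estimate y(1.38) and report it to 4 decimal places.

Euler: y_{n+1} = y_n + h·f(t_n, y_n).
t=0.000000, y=1.360000: f=-1.261600 → y ← 1.360000 + 0.46·(-1.261600) = 0.779664
t=0.460000, y=0.779664: f=-0.693092 → y ← 0.779664 + 0.46·(-0.693092) = 0.460842
t=0.920000, y=0.460842: f=-0.396472 → y ← 0.460842 + 0.46·(-0.396472) = 0.278464
y(1.38) ≈ 0.2785

0.2785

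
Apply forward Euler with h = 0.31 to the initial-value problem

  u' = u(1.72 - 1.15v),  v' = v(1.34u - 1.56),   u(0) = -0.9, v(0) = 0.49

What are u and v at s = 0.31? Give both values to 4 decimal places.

-1.2227, 0.0698

Euler on (u,v): u_{n+1} = u_n + h·u', v_{n+1} = v_n + h·v'.
0.000000: (-0.900000, 0.490000); f=(-1.040850, -1.355340) → (-1.222663, 0.069845)
(u(0.31), v(0.31)) ≈ (-1.2227, 0.0698)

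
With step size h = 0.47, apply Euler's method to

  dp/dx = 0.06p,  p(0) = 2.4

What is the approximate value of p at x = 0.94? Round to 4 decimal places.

2.5373

Euler: p_{n+1} = p_n + h·f(x_n, p_n).
x=0.000000, p=2.400000: f=0.144000 → p ← 2.400000 + 0.47·0.144000 = 2.467680
x=0.470000, p=2.467680: f=0.148061 → p ← 2.467680 + 0.47·0.148061 = 2.537269
p(0.94) ≈ 2.5373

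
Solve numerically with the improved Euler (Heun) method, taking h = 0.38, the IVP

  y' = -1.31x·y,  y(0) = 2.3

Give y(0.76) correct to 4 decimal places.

1.5661

Heun: k1 = f(x_n, y_n); k2 = f(x_n + h, y_n + h·k1); y_{n+1} = y_n + (h/2)·(k1 + k2).
x=0.000000, y=2.300000:
  k1 = f(0.000000, 2.300000) = 0.000000
  k2 = f(0.380000, 2.300000) = -1.144940
  y ← 2.300000 + (0.38/2)·(0.000000 + (-1.144940)) = 2.082461
x=0.380000, y=2.082461:
  k1 = f(0.380000, 2.082461) = -1.036649
  k2 = f(0.760000, 1.688535) = -1.681105
  y ← 2.082461 + (0.38/2)·(-1.036649 + (-1.681105)) = 1.566088
y(0.76) ≈ 1.5661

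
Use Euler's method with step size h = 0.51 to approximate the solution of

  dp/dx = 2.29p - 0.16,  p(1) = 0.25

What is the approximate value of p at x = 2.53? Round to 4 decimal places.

1.9052

Euler: p_{n+1} = p_n + h·f(x_n, p_n).
x=1.000000, p=0.250000: f=0.412500 → p ← 0.250000 + 0.51·0.412500 = 0.460375
x=1.510000, p=0.460375: f=0.894259 → p ← 0.460375 + 0.51·0.894259 = 0.916447
x=2.020000, p=0.916447: f=1.938664 → p ← 0.916447 + 0.51·1.938664 = 1.905165
p(2.53) ≈ 1.9052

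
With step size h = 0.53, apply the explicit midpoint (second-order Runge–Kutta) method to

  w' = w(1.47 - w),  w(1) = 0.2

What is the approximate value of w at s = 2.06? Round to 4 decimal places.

0.6218

Midpoint: k1 = f(s_n, w_n); k2 = f(s_n + h/2, w_n + (h/2)·k1); w_{n+1} = w_n + h·k2.
s=1.000000, w=0.200000:
  k1 = f(1.000000, 0.200000) = 0.254000
  k2 = f(1.265000, 0.267310) = 0.321491
  w ← 0.200000 + 0.53·0.321491 = 0.370390
s=1.530000, w=0.370390:
  k1 = f(1.530000, 0.370390) = 0.407285
  k2 = f(1.795000, 0.478321) = 0.474341
  w ← 0.370390 + 0.53·0.474341 = 0.621791
w(2.06) ≈ 0.6218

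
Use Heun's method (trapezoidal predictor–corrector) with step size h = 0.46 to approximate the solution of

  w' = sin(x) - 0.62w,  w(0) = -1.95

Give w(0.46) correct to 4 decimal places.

Heun: k1 = f(x_n, w_n); k2 = f(x_n + h, w_n + h·k1); w_{n+1} = w_n + (h/2)·(k1 + k2).
x=0.000000, w=-1.950000:
  k1 = f(0.000000, -1.950000) = 1.209000
  k2 = f(0.460000, -1.393860) = 1.308141
  w ← -1.950000 + (0.46/2)·(1.209000 + 1.308141) = -1.371057
w(0.46) ≈ -1.3711

-1.3711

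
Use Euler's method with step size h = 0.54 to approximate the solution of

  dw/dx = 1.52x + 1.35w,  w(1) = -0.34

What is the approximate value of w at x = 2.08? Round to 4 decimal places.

Euler: w_{n+1} = w_n + h·f(x_n, w_n).
x=1.000000, w=-0.340000: f=1.061000 → w ← -0.340000 + 0.54·1.061000 = 0.232940
x=1.540000, w=0.232940: f=2.655269 → w ← 0.232940 + 0.54·2.655269 = 1.666785
w(2.08) ≈ 1.6668

1.6668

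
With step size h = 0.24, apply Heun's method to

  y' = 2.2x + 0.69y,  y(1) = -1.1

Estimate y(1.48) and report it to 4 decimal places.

-0.0086

Heun: k1 = f(x_n, y_n); k2 = f(x_n + h, y_n + h·k1); y_{n+1} = y_n + (h/2)·(k1 + k2).
x=1.000000, y=-1.100000:
  k1 = f(1.000000, -1.100000) = 1.441000
  k2 = f(1.240000, -0.754160) = 2.207630
  y ← -1.100000 + (0.24/2)·(1.441000 + 2.207630) = -0.662164
x=1.240000, y=-0.662164:
  k1 = f(1.240000, -0.662164) = 2.271107
  k2 = f(1.480000, -0.117099) = 3.175202
  y ← -0.662164 + (0.24/2)·(2.271107 + 3.175202) = -0.008607
y(1.48) ≈ -0.0086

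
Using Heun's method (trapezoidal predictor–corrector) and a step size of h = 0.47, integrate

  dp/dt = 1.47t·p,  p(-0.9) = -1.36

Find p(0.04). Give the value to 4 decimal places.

-0.7413

Heun: k1 = f(t_n, p_n); k2 = f(t_n + h, p_n + h·k1); p_{n+1} = p_n + (h/2)·(k1 + k2).
t=-0.900000, p=-1.360000:
  k1 = f(-0.900000, -1.360000) = 1.799280
  k2 = f(-0.430000, -0.514338) = 0.325113
  p ← -1.360000 + (0.47/2)·(1.799280 + 0.325113) = -0.860768
t=-0.430000, p=-0.860768:
  k1 = f(-0.430000, -0.860768) = 0.544091
  k2 = f(0.040000, -0.605045) = -0.035577
  p ← -0.860768 + (0.47/2)·(0.544091 + (-0.035577)) = -0.741267
p(0.04) ≈ -0.7413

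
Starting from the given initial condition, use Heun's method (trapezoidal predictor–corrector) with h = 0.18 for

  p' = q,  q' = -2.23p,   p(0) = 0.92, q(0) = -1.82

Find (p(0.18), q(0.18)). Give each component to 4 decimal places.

Heun on (p,q): k1 = f(t_n, state_n); k2 = f(t_n + h, state_n + h·k1); state_{n+1} = state_n + (h/2)·(k1 + k2).
0.000000: (0.920000, -1.820000)
  k1 = (-1.820000, -2.051600)
  predictor → (0.592400, -2.189288)
  k2 = (-2.189288, -1.321052)
  → (0.559164, -2.123539)
(p(0.18), q(0.18)) ≈ (0.5592, -2.1235)

0.5592, -2.1235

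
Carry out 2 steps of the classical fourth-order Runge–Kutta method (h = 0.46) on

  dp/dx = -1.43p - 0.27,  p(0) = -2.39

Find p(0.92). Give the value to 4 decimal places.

-0.7815

RK4: k1 = f(x_n, p_n); k2 = f(x_n + h/2, p_n + (h/2)·k1); k3 = f(x_n + h/2, p_n + (h/2)·k2); k4 = f(x_n + h, p_n + h·k3); p_{n+1} = p_n + (h/6)·(k1 + 2k2 + 2k3 + k4).
x=0.000000, p=-2.390000:
  k1 = f(0.000000, -2.390000) = 3.147700
  k2 = f(0.230000, -1.666029) = 2.112421
  k3 = f(0.230000, -1.904143) = 2.452925
  k4 = f(0.460000, -1.261655) = 1.534166
  p ← -2.390000 + (0.46/6)·(k1 + 2k2 + 2k3 + k4) = -1.331037
x=0.460000, p=-1.331037:
  k1 = f(0.460000, -1.331037) = 1.633383
  k2 = f(0.690000, -0.955359) = 1.096163
  k3 = f(0.690000, -1.078920) = 1.272855
  k4 = f(0.920000, -0.745524) = 0.796099
  p ← -1.331037 + (0.46/6)·(k1 + 2k2 + 2k3 + k4) = -0.781527
p(0.92) ≈ -0.7815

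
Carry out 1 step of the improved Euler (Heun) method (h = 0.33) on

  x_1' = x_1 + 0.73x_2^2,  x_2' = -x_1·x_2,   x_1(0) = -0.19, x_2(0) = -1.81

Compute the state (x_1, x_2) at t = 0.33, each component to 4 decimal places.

0.7074, -1.6965

Heun on (x_1,x_2): k1 = f(t_n, state_n); k2 = f(t_n + h, state_n + h·k1); state_{n+1} = state_n + (h/2)·(k1 + k2).
0.000000: (-0.190000, -1.810000)
  k1 = (2.201553, -0.343900)
  predictor → (0.536512, -1.923487)
  k2 = (3.237368, 1.031975)
  → (0.707422, -1.696468)
(x_1(0.33), x_2(0.33)) ≈ (0.7074, -1.6965)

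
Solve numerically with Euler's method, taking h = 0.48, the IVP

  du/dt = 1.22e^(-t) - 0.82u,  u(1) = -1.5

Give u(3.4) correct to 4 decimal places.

Euler: u_{n+1} = u_n + h·f(t_n, u_n).
t=1.000000, u=-1.500000: f=1.678813 → u ← -1.500000 + 0.48·1.678813 = -0.694170
t=1.480000, u=-0.694170: f=0.846937 → u ← -0.694170 + 0.48·0.846937 = -0.287640
t=1.960000, u=-0.287640: f=0.407712 → u ← -0.287640 + 0.48·0.407712 = -0.091938
t=2.440000, u=-0.091938: f=0.181726 → u ← -0.091938 + 0.48·0.181726 = -0.004710
t=2.920000, u=-0.004710: f=0.069661 → u ← -0.004710 + 0.48·0.069661 = 0.028727
u(3.4) ≈ 0.0287

0.0287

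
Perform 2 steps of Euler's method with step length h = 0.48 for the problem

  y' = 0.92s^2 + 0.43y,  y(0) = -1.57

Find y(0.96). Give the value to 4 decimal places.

Euler: y_{n+1} = y_n + h·f(s_n, y_n).
s=0.000000, y=-1.570000: f=-0.675100 → y ← -1.570000 + 0.48·(-0.675100) = -1.894048
s=0.480000, y=-1.894048: f=-0.602473 → y ← -1.894048 + 0.48·(-0.602473) = -2.183235
y(0.96) ≈ -2.1832

-2.1832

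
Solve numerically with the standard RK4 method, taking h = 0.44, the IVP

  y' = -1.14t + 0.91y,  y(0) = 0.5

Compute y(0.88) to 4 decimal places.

0.5267

RK4: k1 = f(t_n, y_n); k2 = f(t_n + h/2, y_n + (h/2)·k1); k3 = f(t_n + h/2, y_n + (h/2)·k2); k4 = f(t_n + h, y_n + h·k3); y_{n+1} = y_n + (h/6)·(k1 + 2k2 + 2k3 + k4).
t=0.000000, y=0.500000:
  k1 = f(0.000000, 0.500000) = 0.455000
  k2 = f(0.220000, 0.600100) = 0.295291
  k3 = f(0.220000, 0.564964) = 0.263317
  k4 = f(0.440000, 0.615860) = 0.058832
  y ← 0.500000 + (0.44/6)·(k1 + 2k2 + 2k3 + k4) = 0.619610
t=0.440000, y=0.619610:
  k1 = f(0.440000, 0.619610) = 0.062245
  k2 = f(0.660000, 0.633304) = -0.176093
  k3 = f(0.660000, 0.580870) = -0.223809
  k4 = f(0.880000, 0.521134) = -0.528968
  y ← 0.619610 + (0.44/6)·(k1 + 2k2 + 2k3 + k4) = 0.526732
y(0.88) ≈ 0.5267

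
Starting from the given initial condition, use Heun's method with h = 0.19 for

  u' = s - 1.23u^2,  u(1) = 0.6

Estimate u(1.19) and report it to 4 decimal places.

Heun: k1 = f(s_n, u_n); k2 = f(s_n + h, u_n + h·k1); u_{n+1} = u_n + (h/2)·(k1 + k2).
s=1.000000, u=0.600000:
  k1 = f(1.000000, 0.600000) = 0.557200
  k2 = f(1.190000, 0.705868) = 0.577153
  u ← 0.600000 + (0.19/2)·(0.557200 + 0.577153) = 0.707764
u(1.19) ≈ 0.7078

0.7078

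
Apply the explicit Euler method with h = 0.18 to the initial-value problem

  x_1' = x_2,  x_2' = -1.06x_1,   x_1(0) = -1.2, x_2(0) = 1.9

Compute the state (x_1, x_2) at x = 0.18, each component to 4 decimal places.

-0.8580, 2.1290

Euler on (x_1,x_2): x_1_{n+1} = x_1_n + h·x_1', x_2_{n+1} = x_2_n + h·x_2'.
0.000000: (-1.200000, 1.900000); f=(1.900000, 1.272000) → (-0.858000, 2.128960)
(x_1(0.18), x_2(0.18)) ≈ (-0.8580, 2.1290)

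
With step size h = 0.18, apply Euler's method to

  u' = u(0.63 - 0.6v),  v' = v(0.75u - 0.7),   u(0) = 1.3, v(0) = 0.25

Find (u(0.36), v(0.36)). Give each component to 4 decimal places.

1.5325, 0.2793

Euler on (u,v): u_{n+1} = u_n + h·u', v_{n+1} = v_n + h·v'.
0.000000: (1.300000, 0.250000); f=(0.624000, 0.068750) → (1.412320, 0.262375)
0.180000: (1.412320, 0.262375); f=(0.667427, 0.094256) → (1.532457, 0.279341)
(u(0.36), v(0.36)) ≈ (1.5325, 0.2793)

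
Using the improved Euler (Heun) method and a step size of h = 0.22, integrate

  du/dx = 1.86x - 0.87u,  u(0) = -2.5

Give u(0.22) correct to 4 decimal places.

Heun: k1 = f(x_n, u_n); k2 = f(x_n + h, u_n + h·k1); u_{n+1} = u_n + (h/2)·(k1 + k2).
x=0.000000, u=-2.500000:
  k1 = f(0.000000, -2.500000) = 2.175000
  k2 = f(0.220000, -2.021500) = 2.167905
  u ← -2.500000 + (0.22/2)·(2.175000 + 2.167905) = -2.022280
u(0.22) ≈ -2.0223

-2.0223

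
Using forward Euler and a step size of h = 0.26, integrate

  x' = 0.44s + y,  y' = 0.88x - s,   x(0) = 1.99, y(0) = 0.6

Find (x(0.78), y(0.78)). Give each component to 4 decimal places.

Euler on (x,y): x_{n+1} = x_n + h·x', y_{n+1} = y_n + h·y'.
0.000000: (1.990000, 0.600000); f=(0.600000, 1.751200) → (2.146000, 1.055312)
0.260000: (2.146000, 1.055312); f=(1.169712, 1.628480) → (2.450125, 1.478717)
0.520000: (2.450125, 1.478717); f=(1.707517, 1.636110) → (2.894079, 1.904105)
(x(0.78), y(0.78)) ≈ (2.8941, 1.9041)

2.8941, 1.9041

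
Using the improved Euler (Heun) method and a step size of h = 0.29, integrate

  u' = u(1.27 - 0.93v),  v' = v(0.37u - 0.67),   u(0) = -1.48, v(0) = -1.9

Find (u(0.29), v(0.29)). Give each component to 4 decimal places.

-3.1057, -1.2616

Heun on (u,v): k1 = f(t_n, state_n); k2 = f(t_n + h, state_n + h·k1); state_{n+1} = state_n + (h/2)·(k1 + k2).
0.000000: (-1.480000, -1.900000)
  k1 = (-4.494760, 2.313440)
  predictor → (-2.783480, -1.229102)
  k2 = (-6.716720, 2.089336)
  → (-3.105665, -1.261597)
(u(0.29), v(0.29)) ≈ (-3.1057, -1.2616)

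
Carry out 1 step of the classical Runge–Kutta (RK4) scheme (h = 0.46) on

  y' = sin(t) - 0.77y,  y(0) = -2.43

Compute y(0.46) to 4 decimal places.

RK4: k1 = f(t_n, y_n); k2 = f(t_n + h/2, y_n + (h/2)·k1); k3 = f(t_n + h/2, y_n + (h/2)·k2); k4 = f(t_n + h, y_n + h·k3); y_{n+1} = y_n + (h/6)·(k1 + 2k2 + 2k3 + k4).
t=0.000000, y=-2.430000:
  k1 = f(0.000000, -2.430000) = 1.871100
  k2 = f(0.230000, -1.999647) = 1.767706
  k3 = f(0.230000, -2.023428) = 1.786017
  k4 = f(0.460000, -1.608432) = 1.682441
  y ← -2.430000 + (0.46/6)·(k1 + 2k2 + 2k3 + k4) = -1.612658
y(0.46) ≈ -1.6127

-1.6127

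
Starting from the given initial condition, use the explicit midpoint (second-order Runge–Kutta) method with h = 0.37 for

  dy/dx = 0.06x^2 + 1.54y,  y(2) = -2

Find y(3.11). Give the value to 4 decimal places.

Midpoint: k1 = f(x_n, y_n); k2 = f(x_n + h/2, y_n + (h/2)·k1); y_{n+1} = y_n + h·k2.
x=2.000000, y=-2.000000:
  k1 = f(2.000000, -2.000000) = -2.840000
  k2 = f(2.185000, -2.525400) = -3.602663
  y ← -2.000000 + 0.37·(-3.602663) = -3.332985
x=2.370000, y=-3.332985:
  k1 = f(2.370000, -3.332985) = -4.795783
  k2 = f(2.555000, -4.220205) = -6.107434
  y ← -3.332985 + 0.37·(-6.107434) = -5.592736
x=2.740000, y=-5.592736:
  k1 = f(2.740000, -5.592736) = -8.162357
  k2 = f(2.925000, -7.102772) = -10.424931
  y ← -5.592736 + 0.37·(-10.424931) = -9.449960
y(3.11) ≈ -9.4500

-9.4500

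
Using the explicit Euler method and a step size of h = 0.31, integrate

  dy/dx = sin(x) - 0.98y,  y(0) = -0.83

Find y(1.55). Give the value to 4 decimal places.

0.4497

Euler: y_{n+1} = y_n + h·f(x_n, y_n).
x=0.000000, y=-0.830000: f=0.813400 → y ← -0.830000 + 0.31·0.813400 = -0.577846
x=0.310000, y=-0.577846: f=0.871348 → y ← -0.577846 + 0.31·0.871348 = -0.307728
x=0.620000, y=-0.307728: f=0.882609 → y ← -0.307728 + 0.31·0.882609 = -0.034119
x=0.930000, y=-0.034119: f=0.835057 → y ← -0.034119 + 0.31·0.835057 = 0.224748
x=1.240000, y=0.224748: f=0.725531 → y ← 0.224748 + 0.31·0.725531 = 0.449663
y(1.55) ≈ 0.4497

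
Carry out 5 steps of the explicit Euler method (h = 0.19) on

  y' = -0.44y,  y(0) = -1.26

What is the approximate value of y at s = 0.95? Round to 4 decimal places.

-0.8143

Euler: y_{n+1} = y_n + h·f(s_n, y_n).
s=0.000000, y=-1.260000: f=0.554400 → y ← -1.260000 + 0.19·0.554400 = -1.154664
s=0.190000, y=-1.154664: f=0.508052 → y ← -1.154664 + 0.19·0.508052 = -1.058134
s=0.380000, y=-1.058134: f=0.465579 → y ← -1.058134 + 0.19·0.465579 = -0.969674
s=0.570000, y=-0.969674: f=0.426657 → y ← -0.969674 + 0.19·0.426657 = -0.888609
s=0.760000, y=-0.888609: f=0.390988 → y ← -0.888609 + 0.19·0.390988 = -0.814322
y(0.95) ≈ -0.8143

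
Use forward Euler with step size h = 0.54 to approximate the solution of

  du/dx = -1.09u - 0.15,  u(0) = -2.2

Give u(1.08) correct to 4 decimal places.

Euler: u_{n+1} = u_n + h·f(x_n, u_n).
x=0.000000, u=-2.200000: f=2.248000 → u ← -2.200000 + 0.54·2.248000 = -0.986080
x=0.540000, u=-0.986080: f=0.924827 → u ← -0.986080 + 0.54·0.924827 = -0.486673
u(1.08) ≈ -0.4867

-0.4867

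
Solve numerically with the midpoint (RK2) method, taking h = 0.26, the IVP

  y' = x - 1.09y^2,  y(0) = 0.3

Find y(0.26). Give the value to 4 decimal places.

Midpoint: k1 = f(x_n, y_n); k2 = f(x_n + h/2, y_n + (h/2)·k1); y_{n+1} = y_n + h·k2.
x=0.000000, y=0.300000:
  k1 = f(0.000000, 0.300000) = -0.098100
  k2 = f(0.130000, 0.287247) = 0.040063
  y ← 0.300000 + 0.26·0.040063 = 0.310416
y(0.26) ≈ 0.3104

0.3104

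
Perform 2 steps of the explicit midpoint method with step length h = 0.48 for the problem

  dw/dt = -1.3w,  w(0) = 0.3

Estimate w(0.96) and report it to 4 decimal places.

0.0977

Midpoint: k1 = f(t_n, w_n); k2 = f(t_n + h/2, w_n + (h/2)·k1); w_{n+1} = w_n + h·k2.
t=0.000000, w=0.300000:
  k1 = f(0.000000, 0.300000) = -0.390000
  k2 = f(0.240000, 0.206400) = -0.268320
  w ← 0.300000 + 0.48·(-0.268320) = 0.171206
t=0.480000, w=0.171206:
  k1 = f(0.480000, 0.171206) = -0.222568
  k2 = f(0.720000, 0.117790) = -0.153127
  w ← 0.171206 + 0.48·(-0.153127) = 0.097705
w(0.96) ≈ 0.0977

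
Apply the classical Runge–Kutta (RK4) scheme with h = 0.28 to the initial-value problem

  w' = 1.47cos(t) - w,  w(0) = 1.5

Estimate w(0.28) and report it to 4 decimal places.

RK4: k1 = f(t_n, w_n); k2 = f(t_n + h/2, w_n + (h/2)·k1); k3 = f(t_n + h/2, w_n + (h/2)·k2); k4 = f(t_n + h, w_n + h·k3); w_{n+1} = w_n + (h/6)·(k1 + 2k2 + 2k3 + k4).
t=0.000000, w=1.500000:
  k1 = f(0.000000, 1.500000) = -0.030000
  k2 = f(0.140000, 1.495800) = -0.040182
  k3 = f(0.140000, 1.494374) = -0.038757
  k4 = f(0.280000, 1.489148) = -0.076397
  w ← 1.500000 + (0.28/6)·(k1 + 2k2 + 2k3 + k4) = 1.487667
w(0.28) ≈ 1.4877

1.4877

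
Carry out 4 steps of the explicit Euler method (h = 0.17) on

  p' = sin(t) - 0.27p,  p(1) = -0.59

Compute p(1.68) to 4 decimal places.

Euler: p_{n+1} = p_n + h·f(t_n, p_n).
t=1.000000, p=-0.590000: f=1.000771 → p ← -0.590000 + 0.17·1.000771 = -0.419869
t=1.170000, p=-0.419869: f=1.034115 → p ← -0.419869 + 0.17·1.034115 = -0.244069
t=1.340000, p=-0.244069: f=1.039383 → p ← -0.244069 + 0.17·1.039383 = -0.067374
t=1.510000, p=-0.067374: f=1.016344 → p ← -0.067374 + 0.17·1.016344 = 0.105404
p(1.68) ≈ 0.1054

0.1054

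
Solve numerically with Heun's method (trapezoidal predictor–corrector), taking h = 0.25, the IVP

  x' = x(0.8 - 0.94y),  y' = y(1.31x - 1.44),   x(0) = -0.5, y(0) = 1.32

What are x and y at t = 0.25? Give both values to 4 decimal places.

-0.4841, 0.8154

Heun on (x,y): k1 = f(t_n, state_n); k2 = f(t_n + h, state_n + h·k1); state_{n+1} = state_n + (h/2)·(k1 + k2).
0.000000: (-0.500000, 1.320000)
  k1 = (0.220400, -2.765400)
  predictor → (-0.444900, 0.628650)
  k2 = (-0.093015, -1.271645)
  → (-0.484077, 0.815369)
(x(0.25), y(0.25)) ≈ (-0.4841, 0.8154)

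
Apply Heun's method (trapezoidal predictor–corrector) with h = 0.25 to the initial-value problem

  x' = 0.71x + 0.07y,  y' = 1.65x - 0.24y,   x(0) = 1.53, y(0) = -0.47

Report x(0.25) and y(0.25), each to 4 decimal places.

1.8225, 0.2239

Heun on (x,y): k1 = f(t_n, state_n); k2 = f(t_n + h, state_n + h·k1); state_{n+1} = state_n + (h/2)·(k1 + k2).
0.000000: (1.530000, -0.470000)
  k1 = (1.053400, 2.637300)
  predictor → (1.793350, 0.189325)
  k2 = (1.286531, 2.913590)
  → (1.822491, 0.223861)
(x(0.25), y(0.25)) ≈ (1.8225, 0.2239)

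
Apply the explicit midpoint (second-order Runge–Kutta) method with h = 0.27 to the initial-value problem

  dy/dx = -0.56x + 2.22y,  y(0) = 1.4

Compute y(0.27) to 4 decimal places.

Midpoint: k1 = f(x_n, y_n); k2 = f(x_n + h/2, y_n + (h/2)·k1); y_{n+1} = y_n + h·k2.
x=0.000000, y=1.400000:
  k1 = f(0.000000, 1.400000) = 3.108000
  k2 = f(0.135000, 1.819580) = 3.963868
  y ← 1.400000 + 0.27·3.963868 = 2.470244
y(0.27) ≈ 2.4702

2.4702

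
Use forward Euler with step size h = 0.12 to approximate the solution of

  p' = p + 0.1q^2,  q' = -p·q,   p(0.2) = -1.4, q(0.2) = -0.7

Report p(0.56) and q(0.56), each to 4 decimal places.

-1.9392, -1.1738

Euler on (p,q): p_{n+1} = p_n + h·p', q_{n+1} = q_n + h·q'.
0.200000: (-1.400000, -0.700000); f=(-1.351000, -0.980000) → (-1.562120, -0.817600)
0.320000: (-1.562120, -0.817600); f=(-1.495273, -1.277189) → (-1.741553, -0.970863)
0.440000: (-1.741553, -0.970863); f=(-1.647295, -1.690809) → (-1.939228, -1.173760)
(p(0.56), q(0.56)) ≈ (-1.9392, -1.1738)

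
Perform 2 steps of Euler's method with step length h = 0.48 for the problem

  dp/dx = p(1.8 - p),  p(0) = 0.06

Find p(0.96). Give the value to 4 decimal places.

Euler: p_{n+1} = p_n + h·f(x_n, p_n).
x=0.000000, p=0.060000: f=0.104400 → p ← 0.060000 + 0.48·0.104400 = 0.110112
x=0.480000, p=0.110112: f=0.186077 → p ← 0.110112 + 0.48·0.186077 = 0.199429
p(0.96) ≈ 0.1994

0.1994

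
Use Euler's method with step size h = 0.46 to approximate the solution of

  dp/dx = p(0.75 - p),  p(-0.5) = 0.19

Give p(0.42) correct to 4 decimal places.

Euler: p_{n+1} = p_n + h·f(x_n, p_n).
x=-0.500000, p=0.190000: f=0.106400 → p ← 0.190000 + 0.46·0.106400 = 0.238944
x=-0.040000, p=0.238944: f=0.122114 → p ← 0.238944 + 0.46·0.122114 = 0.295116
p(0.42) ≈ 0.2951

0.2951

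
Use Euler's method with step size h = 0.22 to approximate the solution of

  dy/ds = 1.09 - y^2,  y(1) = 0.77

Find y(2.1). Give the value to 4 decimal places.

1.0279

Euler: y_{n+1} = y_n + h·f(s_n, y_n).
s=1.000000, y=0.770000: f=0.497100 → y ← 0.770000 + 0.22·0.497100 = 0.879362
s=1.220000, y=0.879362: f=0.316722 → y ← 0.879362 + 0.22·0.316722 = 0.949041
s=1.440000, y=0.949041: f=0.189321 → y ← 0.949041 + 0.22·0.189321 = 0.990692
s=1.660000, y=0.990692: f=0.108530 → y ← 0.990692 + 0.22·0.108530 = 1.014568
s=1.880000, y=1.014568: f=0.060651 → y ← 1.014568 + 0.22·0.060651 = 1.027912
y(2.1) ≈ 1.0279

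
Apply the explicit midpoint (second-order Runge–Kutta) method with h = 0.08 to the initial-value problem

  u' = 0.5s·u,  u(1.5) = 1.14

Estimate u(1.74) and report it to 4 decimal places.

1.3842

Midpoint: k1 = f(s_n, u_n); k2 = f(s_n + h/2, u_n + (h/2)·k1); u_{n+1} = u_n + h·k2.
s=1.500000, u=1.140000:
  k1 = f(1.500000, 1.140000) = 0.855000
  k2 = f(1.540000, 1.174200) = 0.904134
  u ← 1.140000 + 0.08·0.904134 = 1.212331
s=1.580000, u=1.212331:
  k1 = f(1.580000, 1.212331) = 0.957741
  k2 = f(1.620000, 1.250640) = 1.013019
  u ← 1.212331 + 0.08·1.013019 = 1.293372
s=1.660000, u=1.293372:
  k1 = f(1.660000, 1.293372) = 1.073499
  k2 = f(1.700000, 1.336312) = 1.135865
  u ← 1.293372 + 0.08·1.135865 = 1.384241
u(1.74) ≈ 1.3842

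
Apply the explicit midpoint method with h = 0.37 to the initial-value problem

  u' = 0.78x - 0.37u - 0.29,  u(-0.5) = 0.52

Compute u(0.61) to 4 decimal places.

Midpoint: k1 = f(x_n, u_n); k2 = f(x_n + h/2, u_n + (h/2)·k1); u_{n+1} = u_n + h·k2.
x=-0.500000, u=0.520000:
  k1 = f(-0.500000, 0.520000) = -0.872400
  k2 = f(-0.315000, 0.358606) = -0.668384
  u ← 0.520000 + 0.37·(-0.668384) = 0.272698
x=-0.130000, u=0.272698:
  k1 = f(-0.130000, 0.272698) = -0.492298
  k2 = f(0.055000, 0.181623) = -0.314300
  u ← 0.272698 + 0.37·(-0.314300) = 0.156407
x=0.240000, u=0.156407:
  k1 = f(0.240000, 0.156407) = -0.160670
  k2 = f(0.425000, 0.126683) = -0.005373
  u ← 0.156407 + 0.37·(-0.005373) = 0.154419
u(0.61) ≈ 0.1544

0.1544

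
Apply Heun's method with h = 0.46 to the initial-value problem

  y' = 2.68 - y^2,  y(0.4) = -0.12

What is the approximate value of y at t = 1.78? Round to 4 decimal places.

1.3820

Heun: k1 = f(t_n, y_n); k2 = f(t_n + h, y_n + h·k1); y_{n+1} = y_n + (h/2)·(k1 + k2).
t=0.400000, y=-0.120000:
  k1 = f(0.400000, -0.120000) = 2.665600
  k2 = f(0.860000, 1.106176) = 1.456375
  y ← -0.120000 + (0.46/2)·(2.665600 + 1.456375) = 0.828054
t=0.860000, y=0.828054:
  k1 = f(0.860000, 0.828054) = 1.994326
  k2 = f(1.320000, 1.745444) = -0.366576
  y ← 0.828054 + (0.46/2)·(1.994326 + (-0.366576)) = 1.202437
t=1.320000, y=1.202437:
  k1 = f(1.320000, 1.202437) = 1.234146
  k2 = f(1.780000, 1.770144) = -0.453409
  y ← 1.202437 + (0.46/2)·(1.234146 + (-0.453409)) = 1.382006
y(1.78) ≈ 1.3820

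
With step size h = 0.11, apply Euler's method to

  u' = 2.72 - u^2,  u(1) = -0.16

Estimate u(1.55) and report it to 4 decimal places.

1.1543

Euler: u_{n+1} = u_n + h·f(x_n, u_n).
x=1.000000, u=-0.160000: f=2.694400 → u ← -0.160000 + 0.11·2.694400 = 0.136384
x=1.110000, u=0.136384: f=2.701399 → u ← 0.136384 + 0.11·2.701399 = 0.433538
x=1.220000, u=0.433538: f=2.532045 → u ← 0.433538 + 0.11·2.532045 = 0.712063
x=1.330000, u=0.712063: f=2.212966 → u ← 0.712063 + 0.11·2.212966 = 0.955489
x=1.440000, u=0.955489: f=1.807040 → u ← 0.955489 + 0.11·1.807040 = 1.154264
u(1.55) ≈ 1.1543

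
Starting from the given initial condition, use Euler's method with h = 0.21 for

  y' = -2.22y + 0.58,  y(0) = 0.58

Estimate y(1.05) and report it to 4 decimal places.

0.2751

Euler: y_{n+1} = y_n + h·f(s_n, y_n).
s=0.000000, y=0.580000: f=-0.707600 → y ← 0.580000 + 0.21·(-0.707600) = 0.431404
s=0.210000, y=0.431404: f=-0.377717 → y ← 0.431404 + 0.21·(-0.377717) = 0.352083
s=0.420000, y=0.352083: f=-0.201625 → y ← 0.352083 + 0.21·(-0.201625) = 0.309742
s=0.630000, y=0.309742: f=-0.107628 → y ← 0.309742 + 0.21·(-0.107628) = 0.287140
s=0.840000, y=0.287140: f=-0.057452 → y ← 0.287140 + 0.21·(-0.057452) = 0.275076
y(1.05) ≈ 0.2751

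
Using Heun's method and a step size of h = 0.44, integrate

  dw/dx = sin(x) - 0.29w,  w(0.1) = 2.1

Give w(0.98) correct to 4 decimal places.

Heun: k1 = f(x_n, w_n); k2 = f(x_n + h, w_n + h·k1); w_{n+1} = w_n + (h/2)·(k1 + k2).
x=0.100000, w=2.100000:
  k1 = f(0.100000, 2.100000) = -0.509167
  k2 = f(0.540000, 1.875967) = -0.029894
  w ← 2.100000 + (0.44/2)·(-0.509167 + (-0.029894)) = 1.981407
x=0.540000, w=1.981407:
  k1 = f(0.540000, 1.981407) = -0.060472
  k2 = f(0.980000, 1.954799) = 0.263606
  w ← 1.981407 + (0.44/2)·(-0.060472 + 0.263606) = 2.026096
w(0.98) ≈ 2.0261

2.0261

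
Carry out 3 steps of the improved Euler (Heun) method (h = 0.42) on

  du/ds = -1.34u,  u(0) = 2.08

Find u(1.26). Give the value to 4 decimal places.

0.4394

Heun: k1 = f(s_n, u_n); k2 = f(s_n + h, u_n + h·k1); u_{n+1} = u_n + (h/2)·(k1 + k2).
s=0.000000, u=2.080000:
  k1 = f(0.000000, 2.080000) = -2.787200
  k2 = f(0.420000, 0.909376) = -1.218564
  u ← 2.080000 + (0.42/2)·(-2.787200 + (-1.218564)) = 1.238790
s=0.420000, u=1.238790:
  k1 = f(0.420000, 1.238790) = -1.659978
  k2 = f(0.840000, 0.541599) = -0.725742
  u ← 1.238790 + (0.42/2)·(-1.659978 + (-0.725742)) = 0.737788
s=0.840000, u=0.737788:
  k1 = f(0.840000, 0.737788) = -0.988636
  k2 = f(1.260000, 0.322561) = -0.432232
  u ← 0.737788 + (0.42/2)·(-0.988636 + (-0.432232)) = 0.439406
u(1.26) ≈ 0.4394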